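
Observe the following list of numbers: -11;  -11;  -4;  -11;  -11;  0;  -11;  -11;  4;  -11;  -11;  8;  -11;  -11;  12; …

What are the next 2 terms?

-11, -11

Positions follow the repeating pattern AAB; grouping by letter gives 2 tracks.
Track A: -11, -11, -11, -11, -11, -11, -11, -11, -11, -11 (always -11).
Track B: -4, 0, 4, 8, 12 (adding 4 each time).
Position 16 → track A, term 11 = -11.
Term 17 comes from track A (its 12th entry): -11.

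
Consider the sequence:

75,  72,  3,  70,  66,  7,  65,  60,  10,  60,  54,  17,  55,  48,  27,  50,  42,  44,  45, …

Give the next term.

Split by position mod 3: positions 1, 4, 7, … form one track, and each other residue class forms its own.
Track A: 75, 70, 65, 60, 55, 50, 45. Linear: a_n = 80 − 5·n.
Track B: 72, 66, 60, 54, 48, 42. Arithmetic, step −6.
Track C: 3, 7, 10, 17, 27, 44. Fibonacci-style (each term is the sum of the two before it).
Term 20 comes from track B (its 7th entry): 36.

36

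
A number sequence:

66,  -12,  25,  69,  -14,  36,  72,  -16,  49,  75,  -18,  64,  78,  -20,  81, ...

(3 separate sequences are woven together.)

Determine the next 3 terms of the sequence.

81, -22, 100

Split by position mod 3: positions 1, 4, 7, … form one track, and each other residue class forms its own.
Stream A: 66, 69, 72, 75, 78 — linear: a_n = 63 + 3·n.
Stream B: -12, -14, -16, -18, -20 — arithmetic with common difference −2.
Stream C: 25, 36, 49, 64, 81 — consecutive squares n² from n = 5.
Position 16 → stream A, term 6 = 81.
The 17th slot belongs to stream B; its 6th term is -22.
The 18th slot belongs to stream C; its 6th term is 100.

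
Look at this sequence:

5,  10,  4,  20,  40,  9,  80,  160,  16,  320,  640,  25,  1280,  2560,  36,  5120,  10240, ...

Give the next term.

49

The slot pattern repeats as AAB (period 3), so there are 2 interleaved tracks.
Track A is 5, 10, 20, 40, 80, 160, 320, 640, 1280, 2560, 5120, 10240, which is geometric with ratio 2.
Track B is 4, 9, 16, 25, 36, which is the squares 2², 3², 4², ….
Term 18 comes from track B (its 6th entry): 49.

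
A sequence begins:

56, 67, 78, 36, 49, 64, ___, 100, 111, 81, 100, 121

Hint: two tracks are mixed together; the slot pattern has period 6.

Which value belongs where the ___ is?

Positions follow the repeating pattern AAABBB; grouping by letter gives 2 tracks.
Stream A is 56, 67, 78, ?, 100, 111, which is arithmetic with common difference +11.
Stream B is 36, 49, 64, 81, 100, 121, which is consecutive squares n² from n = 6.
Stream A's pattern makes the blank 89.

89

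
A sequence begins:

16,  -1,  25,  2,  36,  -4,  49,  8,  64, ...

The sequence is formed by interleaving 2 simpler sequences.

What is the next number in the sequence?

-16

Positions 1, 3, 5, … form one subsequence and positions 2, 4, 6, … form another.
Track A = 16, 25, 36, 49, 64: the squares 4², 5², 6², ….
Track B = -1, 2, -4, 8: geometric, ×-2 each step.
Position 10 → track B, term 5 = -16.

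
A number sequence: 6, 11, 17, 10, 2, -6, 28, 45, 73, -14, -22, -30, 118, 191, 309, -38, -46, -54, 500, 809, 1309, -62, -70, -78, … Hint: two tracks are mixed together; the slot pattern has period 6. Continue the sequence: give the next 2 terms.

2118, 3427

Positions follow the repeating pattern AAABBB; grouping by letter gives 2 tracks.
Track A is 6, 11, 17, 28, 45, 73, 118, 191, 309, 500, 809, 1309, which is a Fibonacci-like recurrence a_n = a_{n-1} + a_{n-2}.
Track B is 10, 2, -6, -14, -22, -30, -38, -46, -54, -62, -70, -78, which is subtracting 8 each time.
Position 25 → track A, term 13 = 2118.
The 26th slot belongs to track A; its 14th term is 3427.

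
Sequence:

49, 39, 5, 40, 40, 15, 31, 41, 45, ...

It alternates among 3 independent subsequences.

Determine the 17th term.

Split by position mod 3: positions 1, 4, 7, … form one track, and each other residue class forms its own.
Track A: 49, 40, 31 — linear: a_n = 58 − 9·n.
Track B: 39, 40, 41 — arithmetic, step +1.
Track C: 5, 15, 45 — multiplying by 3 each time.
Term 17 comes from track B (its 6th entry): 44.

44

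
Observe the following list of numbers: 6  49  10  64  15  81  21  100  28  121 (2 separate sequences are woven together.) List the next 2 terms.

36, 144

The terms cycle through 2 interleaved subsequences.
Stream A is 6, 10, 15, 21, 28, which is the triangular numbers T_3, T_4, ….
Stream B is 49, 64, 81, 100, 121, which is perfect squares starting at 7².
Position 11 falls in stream A as its term 6, giving 36.
Position 12 falls in stream B as its term 6, giving 144.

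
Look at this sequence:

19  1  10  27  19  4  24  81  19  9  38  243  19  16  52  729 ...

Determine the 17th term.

Split by position mod 4: positions 1, 5, 9, … form one track, and each other residue class forms its own.
Stream A: 19, 19, 19, 19. The constant sequence 19.
Stream B: 1, 4, 9, 16. Perfect squares starting at 1².
Stream C: 10, 24, 38, 52. Linear: a_n = -4 + 14·n.
Stream D: 27, 81, 243, 729. Powers of 3.
Position 17 → stream A, term 5 = 19.

19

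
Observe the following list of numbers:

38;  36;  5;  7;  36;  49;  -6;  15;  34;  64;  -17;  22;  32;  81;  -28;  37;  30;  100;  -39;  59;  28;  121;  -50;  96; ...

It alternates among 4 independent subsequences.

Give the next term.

Read the sequence 4 terms at a time; column i is its own pattern.
Subsequence A: 38, 36, 34, 32, 30, 28 — subtracting 2 each time.
Subsequence B: 36, 49, 64, 81, 100, 121 — consecutive squares n² from n = 6.
Subsequence C: 5, -6, -17, -28, -39, -50 — subtracting 11 each time.
Subsequence D: 7, 15, 22, 37, 59, 96 — a Fibonacci-like recurrence a_n = a_{n-1} + a_{n-2}.
Position 25 falls in subsequence A as its term 7, giving 26.

26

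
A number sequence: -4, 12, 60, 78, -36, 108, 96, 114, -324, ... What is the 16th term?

The slot pattern repeats as AABB (period 4), so there are 2 interleaved tracks.
Track A is -4, 12, -36, 108, -324, which is multiplying by -3 each time.
Track B is 60, 78, 96, 114, which is arithmetic, step +18.
Position 16 → track B, term 8 = 186.

186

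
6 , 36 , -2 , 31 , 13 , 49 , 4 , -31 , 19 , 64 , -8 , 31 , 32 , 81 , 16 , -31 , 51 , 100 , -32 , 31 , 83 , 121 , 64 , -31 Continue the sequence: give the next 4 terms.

134, 144, -128, 31

Read the sequence 4 terms at a time; column i is its own pattern.
Subsequence A: 6, 13, 19, 32, 51, 83 (each term equals the sum of the previous two).
Subsequence B: 36, 49, 64, 81, 100, 121 (perfect squares starting at 6²).
Subsequence C: -2, 4, -8, 16, -32, 64 (geometric with ratio -2).
Subsequence D: 31, -31, 31, -31, 31, -31 (alternating ±31).
Position 25 falls in subsequence A as its term 7, giving 134.
Position 26 falls in subsequence B as its term 7, giving 144.
The 27th slot belongs to subsequence C; its 7th term is -128.
Position 28 → subsequence D, term 7 = 31.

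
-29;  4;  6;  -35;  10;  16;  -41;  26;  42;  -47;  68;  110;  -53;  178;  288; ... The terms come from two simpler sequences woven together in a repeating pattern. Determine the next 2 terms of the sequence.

Reading positions in blocks of 3 reveals the pattern ABB — 2 tracks woven together.
Subsequence A = -29, -35, -41, -47, -53: linear: a_n = -23 − 6·n.
Subsequence B = 4, 6, 10, 16, 26, 42, 68, 110, 178, 288: each term equals the sum of the previous two.
Position 16 → subsequence A, term 6 = -59.
Position 17 → subsequence B, term 11 = 466.

-59, 466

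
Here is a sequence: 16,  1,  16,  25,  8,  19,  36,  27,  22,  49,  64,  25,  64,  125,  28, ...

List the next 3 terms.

81, 216, 31

Split by position mod 3: positions 1, 4, 7, … form one track, and each other residue class forms its own.
Stream A = 16, 25, 36, 49, 64: the squares 4², 5², 6², ….
Stream B = 1, 8, 27, 64, 125: consecutive cubes n³ from n = 1.
Stream C = 16, 19, 22, 25, 28: arithmetic with common difference +3.
Position 16 falls in stream A as its term 6, giving 81.
The 17th slot belongs to stream B; its 6th term is 216.
The 18th slot belongs to stream C; its 6th term is 31.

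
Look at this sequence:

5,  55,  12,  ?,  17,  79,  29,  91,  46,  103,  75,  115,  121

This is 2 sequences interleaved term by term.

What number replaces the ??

The terms cycle through 2 interleaved subsequences.
Track A = 5, 12, 17, 29, 46, 75, 121: Fibonacci-style (each term is the sum of the two before it).
Track B = 55, ?, 79, 91, 103, 115: adding 12 each time.
The gap is track B's term 2; the rule gives 67.

67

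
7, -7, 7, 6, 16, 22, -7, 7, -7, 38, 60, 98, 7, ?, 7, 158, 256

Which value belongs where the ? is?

-7

Positions follow the repeating pattern AAABBB; grouping by letter gives 2 tracks.
Stream A: 7, -7, 7, -7, 7, -7, 7, ?, 7 — oscillating between 7 and -7.
Stream B: 6, 16, 22, 38, 60, 98, 158, 256 — a Fibonacci-like recurrence a_n = a_{n-1} + a_{n-2}.
Filling stream A at index 8 by its rule yields -7.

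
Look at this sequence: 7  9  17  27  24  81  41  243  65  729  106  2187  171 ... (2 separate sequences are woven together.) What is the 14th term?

6561

Odd-indexed and even-indexed terms follow separate rules.
Track A = 7, 17, 24, 41, 65, 106, 171: Fibonacci-style (each term is the sum of the two before it).
Track B = 9, 27, 81, 243, 729, 2187: powers 3^2, 3^3, 3^4, ….
Position 14 → track B, term 7 = 6561.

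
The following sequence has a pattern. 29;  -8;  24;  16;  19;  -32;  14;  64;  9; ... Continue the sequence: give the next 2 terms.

Odd-indexed and even-indexed terms follow separate rules.
Track A is 29, 24, 19, 14, 9, which is arithmetic, step −5.
Track B is -8, 16, -32, 64, which is a geometric progression (common ratio -2).
Position 10 → track B, term 5 = -128.
The 11th slot belongs to track A; its 6th term is 4.

-128, 4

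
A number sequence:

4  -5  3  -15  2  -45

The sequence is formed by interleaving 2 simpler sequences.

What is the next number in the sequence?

The terms cycle through 2 interleaved subsequences.
Subsequence A: 4, 3, 2. Arithmetic with common difference −1.
Subsequence B: -5, -15, -45. Multiplying by 3 each time.
The 7th slot belongs to subsequence A; its 4th term is 1.

1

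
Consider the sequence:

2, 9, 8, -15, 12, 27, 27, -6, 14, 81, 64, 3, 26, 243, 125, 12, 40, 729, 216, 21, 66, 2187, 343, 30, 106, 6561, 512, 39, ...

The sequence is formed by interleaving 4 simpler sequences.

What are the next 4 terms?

Read the sequence 4 terms at a time; column i is its own pattern.
Track A: 2, 12, 14, 26, 40, 66, 106. Fibonacci-style (each term is the sum of the two before it).
Track B: 9, 27, 81, 243, 729, 2187, 6561. Powers 3^2, 3^3, 3^4, ….
Track C: 8, 27, 64, 125, 216, 343, 512. Consecutive cubes n³ from n = 2.
Track D: -15, -6, 3, 12, 21, 30, 39. Adding 9 each time.
Term 29 comes from track A (its 8th entry): 172.
The 30th slot belongs to track B; its 8th term is 19683.
The 31st slot belongs to track C; its 8th term is 729.
Position 32 → track D, term 8 = 48.

172, 19683, 729, 48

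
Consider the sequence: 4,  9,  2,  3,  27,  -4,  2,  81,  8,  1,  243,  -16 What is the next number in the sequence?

0

Taking every 3rd term gives 3 separate tracks.
Stream A: 4, 3, 2, 1. Arithmetic, step −1.
Stream B: 9, 27, 81, 243. Powers 3^2, 3^3, 3^4, ….
Stream C: 2, -4, 8, -16. Multiplying by -2 each time.
Position 13 falls in stream A as its term 5, giving 0.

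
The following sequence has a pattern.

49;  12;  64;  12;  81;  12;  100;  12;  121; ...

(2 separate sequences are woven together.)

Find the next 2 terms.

Split by position mod 2 into 2 tracks.
Stream A: 49, 64, 81, 100, 121. Consecutive squares n² from n = 7.
Stream B: 12, 12, 12, 12. Always 12.
Term 10 comes from stream B (its 5th entry): 12.
The 11th slot belongs to stream A; its 6th term is 144.

12, 144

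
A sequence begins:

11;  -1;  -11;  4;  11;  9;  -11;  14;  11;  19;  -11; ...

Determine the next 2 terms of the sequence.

24, 11

The terms cycle through 2 interleaved subsequences.
Track A: 11, -11, 11, -11, 11, -11. The oscillation 11·(−1)^(n+1).
Track B: -1, 4, 9, 14, 19. Arithmetic with common difference +5.
Term 12 comes from track B (its 6th entry): 24.
Position 13 falls in track A as its term 7, giving 11.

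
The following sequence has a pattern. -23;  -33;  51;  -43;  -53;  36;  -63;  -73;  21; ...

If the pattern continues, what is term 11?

-93

The slot pattern repeats as AAB (period 3), so there are 2 interleaved tracks.
Subsequence A: -23, -33, -43, -53, -63, -73. Subtracting 10 each time.
Subsequence B: 51, 36, 21. Arithmetic with common difference −15.
Term 11 comes from subsequence A (its 8th entry): -93.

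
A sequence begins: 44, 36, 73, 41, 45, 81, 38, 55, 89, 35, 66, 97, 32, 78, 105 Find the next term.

29

Read the sequence 3 terms at a time; column i is its own pattern.
Track A is 44, 41, 38, 35, 32, which is arithmetic with common difference −3.
Track B is 36, 45, 55, 66, 78, which is triangular numbers n(n+1)/2 for n = 8, 9, ….
Track C is 73, 81, 89, 97, 105, which is linear: a_n = 65 + 8·n.
Position 16 falls in track A as its term 6, giving 29.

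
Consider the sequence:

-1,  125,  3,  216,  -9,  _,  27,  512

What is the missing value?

343

Positions 1, 3, 5, … form one subsequence and positions 2, 4, 6, … form another.
Stream A: -1, 3, -9, 27 — geometric with ratio -3.
Stream B: 125, 216, ?, 512 — the cubes 5³, 6³, 7³, ….
Filling stream B at index 3 by its rule yields 343.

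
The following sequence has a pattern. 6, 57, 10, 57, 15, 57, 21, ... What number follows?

57

Positions 1, 3, 5, … form one subsequence and positions 2, 4, 6, … form another.
Track A: 6, 10, 15, 21 — triangular numbers starting at T_3.
Track B: 57, 57, 57 — always 57.
Position 8 falls in track B as its term 4, giving 57.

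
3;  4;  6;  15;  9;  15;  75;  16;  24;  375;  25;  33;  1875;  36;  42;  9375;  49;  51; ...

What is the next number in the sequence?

Taking every 3rd term gives 3 separate tracks.
Subsequence A: 3, 15, 75, 375, 1875, 9375. Geometric with ratio 5.
Subsequence B: 4, 9, 16, 25, 36, 49. Consecutive squares n² from n = 2.
Subsequence C: 6, 15, 24, 33, 42, 51. Arithmetic, step +9.
The 19th slot belongs to subsequence A; its 7th term is 46875.

46875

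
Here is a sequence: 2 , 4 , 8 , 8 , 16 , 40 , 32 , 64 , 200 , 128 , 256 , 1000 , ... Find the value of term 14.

1024

Reading positions in blocks of 3 reveals the pattern AAB — 2 tracks woven together.
Track A: 2, 4, 8, 16, 32, 64, 128, 256 (powers of 2).
Track B: 8, 40, 200, 1000 (multiplying by 5 each time).
Position 14 → track A, term 10 = 1024.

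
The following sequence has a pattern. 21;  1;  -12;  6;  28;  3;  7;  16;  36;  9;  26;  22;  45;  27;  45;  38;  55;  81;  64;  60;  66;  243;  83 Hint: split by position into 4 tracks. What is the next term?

98

Split by position mod 4 into 4 tracks.
Track A = 21, 28, 36, 45, 55, 66: triangular numbers starting at T_6.
Track B = 1, 3, 9, 27, 81, 243: powers of 3.
Track C = -12, 7, 26, 45, 64, 83: linear: a_n = -31 + 19·n.
Track D = 6, 16, 22, 38, 60: each term equals the sum of the previous two.
Term 24 comes from track D (its 6th entry): 98.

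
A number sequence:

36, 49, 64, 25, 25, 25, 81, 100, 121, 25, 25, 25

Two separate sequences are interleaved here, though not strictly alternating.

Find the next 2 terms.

Positions follow the repeating pattern AAABBB; grouping by letter gives 2 tracks.
Subsequence A: 36, 49, 64, 81, 100, 121. Consecutive squares n² from n = 6.
Subsequence B: 25, 25, 25, 25, 25, 25. The constant sequence 25.
The 13th slot belongs to subsequence A; its 7th term is 144.
Term 14 comes from subsequence A (its 8th entry): 169.

144, 169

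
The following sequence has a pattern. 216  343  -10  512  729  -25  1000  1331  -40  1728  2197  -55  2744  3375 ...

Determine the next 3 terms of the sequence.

-70, 4096, 4913

The slot pattern repeats as AAB (period 3), so there are 2 interleaved tracks.
Track A: 216, 343, 512, 729, 1000, 1331, 1728, 2197, 2744, 3375. Perfect cubes starting at 6³.
Track B: -10, -25, -40, -55. Arithmetic, step −15.
Position 15 → track B, term 5 = -70.
The 16th slot belongs to track A; its 11th term is 4096.
Position 17 falls in track A as its term 12, giving 4913.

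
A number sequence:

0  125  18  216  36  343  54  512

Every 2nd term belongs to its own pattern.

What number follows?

The terms cycle through 2 interleaved subsequences.
Stream A is 0, 18, 36, 54, which is arithmetic with common difference +18.
Stream B is 125, 216, 343, 512, which is the cubes 5³, 6³, 7³, ….
Position 9 → stream A, term 5 = 72.

72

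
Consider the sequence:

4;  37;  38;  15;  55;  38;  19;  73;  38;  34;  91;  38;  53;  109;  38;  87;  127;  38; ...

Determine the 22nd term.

227

Taking every 3rd term gives 3 separate tracks.
Track A: 4, 15, 19, 34, 53, 87 (Fibonacci-style (each term is the sum of the two before it)).
Track B: 37, 55, 73, 91, 109, 127 (arithmetic, step +18).
Track C: 38, 38, 38, 38, 38, 38 (the constant sequence 38).
Term 22 comes from track A (its 8th entry): 227.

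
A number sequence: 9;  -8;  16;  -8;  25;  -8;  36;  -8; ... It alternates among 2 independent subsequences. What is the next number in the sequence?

49

The terms cycle through 2 interleaved subsequences.
Subsequence A: 9, 16, 25, 36 — perfect squares starting at 3².
Subsequence B: -8, -8, -8, -8 — constant -8.
Position 9 falls in subsequence A as its term 5, giving 49.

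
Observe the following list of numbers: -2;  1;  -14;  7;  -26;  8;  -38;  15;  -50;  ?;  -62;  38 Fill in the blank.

Split by position mod 2 into 2 tracks.
Stream A = -2, -14, -26, -38, -50, -62: arithmetic, step −12.
Stream B = 1, 7, 8, 15, ?, 38: a Fibonacci-like recurrence a_n = a_{n-1} + a_{n-2}.
The gap is stream B's term 5; the rule gives 23.

23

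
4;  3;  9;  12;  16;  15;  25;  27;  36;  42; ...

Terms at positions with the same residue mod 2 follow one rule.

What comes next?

49

Positions 1, 3, 5, … form one subsequence and positions 2, 4, 6, … form another.
Stream A: 4, 9, 16, 25, 36. The squares 2², 3², 4², ….
Stream B: 3, 12, 15, 27, 42. Each term equals the sum of the previous two.
The 11th slot belongs to stream A; its 6th term is 49.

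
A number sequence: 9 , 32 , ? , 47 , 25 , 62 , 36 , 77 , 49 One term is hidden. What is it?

16

Positions 1, 3, 5, … form one subsequence and positions 2, 4, 6, … form another.
Stream A: 9, ?, 25, 36, 49 — the squares 3², 4², 5², ….
Stream B: 32, 47, 62, 77 — adding 15 each time.
The gap is stream A's term 2; the rule gives 16.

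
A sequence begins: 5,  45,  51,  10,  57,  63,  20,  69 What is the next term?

The slot pattern repeats as ABB (period 3), so there are 2 interleaved tracks.
Track A: 5, 10, 20 (geometric, ×2 each step).
Track B: 45, 51, 57, 63, 69 (linear: a_n = 39 + 6·n).
Position 9 falls in track B as its term 6, giving 75.

75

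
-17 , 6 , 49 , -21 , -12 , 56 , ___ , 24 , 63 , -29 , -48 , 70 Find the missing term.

-25

Taking every 3rd term gives 3 separate tracks.
Track A = -17, -21, ?, -29: arithmetic, step −4.
Track B = 6, -12, 24, -48: multiplying by -2 each time.
Track C = 49, 56, 63, 70: arithmetic with common difference +7.
The gap is track A's term 3; the rule gives -25.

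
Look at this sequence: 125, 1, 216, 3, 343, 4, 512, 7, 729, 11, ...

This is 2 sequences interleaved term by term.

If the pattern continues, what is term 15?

The terms cycle through 2 interleaved subsequences.
Track A: 125, 216, 343, 512, 729 (consecutive cubes n³ from n = 5).
Track B: 1, 3, 4, 7, 11 (a Fibonacci-like recurrence a_n = a_{n-1} + a_{n-2}).
Term 15 comes from track A (its 8th entry): 1728.

1728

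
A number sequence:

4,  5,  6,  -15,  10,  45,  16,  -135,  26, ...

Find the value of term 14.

Positions 1, 3, 5, … form one subsequence and positions 2, 4, 6, … form another.
Track A is 4, 6, 10, 16, 26, which is each term equals the sum of the previous two.
Track B is 5, -15, 45, -135, which is geometric, ×-3 each step.
Position 14 → track B, term 7 = 3645.

3645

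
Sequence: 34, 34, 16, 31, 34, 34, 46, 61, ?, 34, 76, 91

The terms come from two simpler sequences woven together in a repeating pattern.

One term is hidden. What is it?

Positions follow the repeating pattern AABB; grouping by letter gives 2 tracks.
Track A = 34, 34, 34, 34, ?, 34: constant 34.
Track B = 16, 31, 46, 61, 76, 91: linear: a_n = 1 + 15·n.
So the missing entry in track A is 34.

34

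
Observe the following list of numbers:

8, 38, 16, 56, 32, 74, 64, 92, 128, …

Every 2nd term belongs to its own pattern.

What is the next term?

Positions 1, 3, 5, … form one subsequence and positions 2, 4, 6, … form another.
Stream A is 8, 16, 32, 64, 128, which is powers 2^3, 2^4, 2^5, ….
Stream B is 38, 56, 74, 92, which is linear: a_n = 20 + 18·n.
The 10th slot belongs to stream B; its 5th term is 110.

110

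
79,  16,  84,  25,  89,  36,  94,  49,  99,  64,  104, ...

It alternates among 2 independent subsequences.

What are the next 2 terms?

Taking every 2nd term gives 2 separate tracks.
Subsequence A = 79, 84, 89, 94, 99, 104: arithmetic, step +5.
Subsequence B = 16, 25, 36, 49, 64: perfect squares starting at 4².
Position 12 → subsequence B, term 6 = 81.
Term 13 comes from subsequence A (its 7th entry): 109.

81, 109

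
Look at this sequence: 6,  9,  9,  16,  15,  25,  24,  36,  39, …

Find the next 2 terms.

Taking every 2nd term gives 2 separate tracks.
Subsequence A: 6, 9, 15, 24, 39 — a Fibonacci-like recurrence a_n = a_{n-1} + a_{n-2}.
Subsequence B: 9, 16, 25, 36 — the squares 3², 4², 5², ….
Position 10 → subsequence B, term 5 = 49.
Position 11 falls in subsequence A as its term 6, giving 63.

49, 63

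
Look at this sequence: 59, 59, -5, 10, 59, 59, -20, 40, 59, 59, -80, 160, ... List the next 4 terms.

Positions follow the repeating pattern AABB; grouping by letter gives 2 tracks.
Subsequence A: 59, 59, 59, 59, 59, 59 — constant 59.
Subsequence B: -5, 10, -20, 40, -80, 160 — geometric, ×-2 each step.
Term 13 comes from subsequence A (its 7th entry): 59.
Position 14 falls in subsequence A as its term 8, giving 59.
Term 15 comes from subsequence B (its 7th entry): -320.
Term 16 comes from subsequence B (its 8th entry): 640.

59, 59, -320, 640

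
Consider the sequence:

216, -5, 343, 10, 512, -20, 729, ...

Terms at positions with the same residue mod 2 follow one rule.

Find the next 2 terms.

Split by position mod 2 into 2 tracks.
Track A: 216, 343, 512, 729 — perfect cubes starting at 6³.
Track B: -5, 10, -20 — multiplying by -2 each time.
Position 8 falls in track B as its term 4, giving 40.
Position 9 falls in track A as its term 5, giving 1000.

40, 1000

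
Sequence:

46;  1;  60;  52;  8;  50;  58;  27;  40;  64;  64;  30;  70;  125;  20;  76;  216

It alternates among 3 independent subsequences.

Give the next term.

Taking every 3rd term gives 3 separate tracks.
Subsequence A: 46, 52, 58, 64, 70, 76 — arithmetic with common difference +6.
Subsequence B: 1, 8, 27, 64, 125, 216 — the cubes 1³, 2³, 3³, ….
Subsequence C: 60, 50, 40, 30, 20 — subtracting 10 each time.
Position 18 → subsequence C, term 6 = 10.

10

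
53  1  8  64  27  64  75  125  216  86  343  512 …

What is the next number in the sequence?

97

Positions follow the repeating pattern ABB; grouping by letter gives 2 tracks.
Stream A: 53, 64, 75, 86. Arithmetic with common difference +11.
Stream B: 1, 8, 27, 64, 125, 216, 343, 512. Consecutive cubes n³ from n = 1.
Position 13 falls in stream A as its term 5, giving 97.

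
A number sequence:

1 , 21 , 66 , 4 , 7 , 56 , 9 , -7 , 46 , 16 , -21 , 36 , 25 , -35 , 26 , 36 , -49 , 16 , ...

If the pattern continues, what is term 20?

Taking every 3rd term gives 3 separate tracks.
Subsequence A is 1, 4, 9, 16, 25, 36, which is perfect squares starting at 1².
Subsequence B is 21, 7, -7, -21, -35, -49, which is subtracting 14 each time.
Subsequence C is 66, 56, 46, 36, 26, 16, which is linear: a_n = 76 − 10·n.
Position 20 falls in subsequence B as its term 7, giving -63.

-63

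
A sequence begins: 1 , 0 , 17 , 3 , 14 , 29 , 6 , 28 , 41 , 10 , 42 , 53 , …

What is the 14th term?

Taking every 3rd term gives 3 separate tracks.
Track A is 1, 3, 6, 10, which is triangular numbers starting at T_1.
Track B is 0, 14, 28, 42, which is arithmetic with common difference +14.
Track C is 17, 29, 41, 53, which is arithmetic with common difference +12.
The 14th slot belongs to track B; its 5th term is 56.

56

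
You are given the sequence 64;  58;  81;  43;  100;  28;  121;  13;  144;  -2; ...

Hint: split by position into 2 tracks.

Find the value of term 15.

Split by position mod 2 into 2 tracks.
Subsequence A: 64, 81, 100, 121, 144. Consecutive squares n² from n = 8.
Subsequence B: 58, 43, 28, 13, -2. Arithmetic with common difference −15.
The 15th slot belongs to subsequence A; its 8th term is 225.

225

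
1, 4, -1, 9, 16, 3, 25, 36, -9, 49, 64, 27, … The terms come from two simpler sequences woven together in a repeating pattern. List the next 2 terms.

81, 100

Reading positions in blocks of 3 reveals the pattern AAB — 2 tracks woven together.
Track A: 1, 4, 9, 16, 25, 36, 49, 64 (consecutive squares n² from n = 1).
Track B: -1, 3, -9, 27 (a geometric progression (common ratio -3)).
Term 13 comes from track A (its 9th entry): 81.
Term 14 comes from track A (its 10th entry): 100.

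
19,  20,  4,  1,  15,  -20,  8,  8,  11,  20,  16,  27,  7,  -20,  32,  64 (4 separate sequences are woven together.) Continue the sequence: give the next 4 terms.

Read the sequence 4 terms at a time; column i is its own pattern.
Track A is 19, 15, 11, 7, which is linear: a_n = 23 − 4·n.
Track B is 20, -20, 20, -20, which is alternating ±20.
Track C is 4, 8, 16, 32, which is powers 2^2, 2^3, 2^4, ….
Track D is 1, 8, 27, 64, which is perfect cubes starting at 1³.
The 17th slot belongs to track A; its 5th term is 3.
Position 18 falls in track B as its term 5, giving 20.
Term 19 comes from track C (its 5th entry): 64.
The 20th slot belongs to track D; its 5th term is 125.

3, 20, 64, 125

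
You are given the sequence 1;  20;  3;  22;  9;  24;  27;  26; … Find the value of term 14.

32

Taking every 2nd term gives 2 separate tracks.
Stream A: 1, 3, 9, 27 — successive powers of 3.
Stream B: 20, 22, 24, 26 — adding 2 each time.
Term 14 comes from stream B (its 7th entry): 32.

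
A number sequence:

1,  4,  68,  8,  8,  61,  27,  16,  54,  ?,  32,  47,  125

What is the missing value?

Split by position mod 3 into 3 tracks.
Stream A = 1, 8, 27, ?, 125: the cubes 1³, 2³, 3³, ….
Stream B = 4, 8, 16, 32: a geometric progression (common ratio 2).
Stream C = 68, 61, 54, 47: subtracting 7 each time.
Filling stream A at index 4 by its rule yields 64.

64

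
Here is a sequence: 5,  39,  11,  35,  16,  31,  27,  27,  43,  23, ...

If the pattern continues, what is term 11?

Odd-indexed and even-indexed terms follow separate rules.
Track A: 5, 11, 16, 27, 43 — a Fibonacci-like recurrence a_n = a_{n-1} + a_{n-2}.
Track B: 39, 35, 31, 27, 23 — linear: a_n = 43 − 4·n.
The 11th slot belongs to track A; its 6th term is 70.

70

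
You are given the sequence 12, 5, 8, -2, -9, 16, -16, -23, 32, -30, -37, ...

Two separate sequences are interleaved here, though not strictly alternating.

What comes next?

64

The slot pattern repeats as AAB (period 3), so there are 2 interleaved tracks.
Stream A: 12, 5, -2, -9, -16, -23, -30, -37. Linear: a_n = 19 − 7·n.
Stream B: 8, 16, 32. Successive powers of 2.
Position 12 falls in stream B as its term 4, giving 64.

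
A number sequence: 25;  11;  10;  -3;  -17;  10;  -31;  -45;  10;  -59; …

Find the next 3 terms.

Reading positions in blocks of 3 reveals the pattern AAB — 2 tracks woven together.
Track A: 25, 11, -3, -17, -31, -45, -59. Arithmetic with common difference −14.
Track B: 10, 10, 10. Always 10.
Term 11 comes from track A (its 8th entry): -73.
The 12th slot belongs to track B; its 4th term is 10.
Position 13 → track A, term 9 = -87.

-73, 10, -87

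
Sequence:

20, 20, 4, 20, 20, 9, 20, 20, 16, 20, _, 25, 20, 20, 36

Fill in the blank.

20

Positions follow the repeating pattern AAB; grouping by letter gives 2 tracks.
Stream A: 20, 20, 20, 20, 20, 20, 20, ?, 20, 20. Constant 20.
Stream B: 4, 9, 16, 25, 36. Consecutive squares n² from n = 2.
Filling stream A at index 8 by its rule yields 20.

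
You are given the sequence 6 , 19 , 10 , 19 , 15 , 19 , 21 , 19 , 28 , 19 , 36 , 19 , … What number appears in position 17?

Split by position mod 2 into 2 tracks.
Track A: 6, 10, 15, 21, 28, 36 — the triangular numbers T_3, T_4, ….
Track B: 19, 19, 19, 19, 19, 19 — always 19.
Position 17 falls in track A as its term 9, giving 66.

66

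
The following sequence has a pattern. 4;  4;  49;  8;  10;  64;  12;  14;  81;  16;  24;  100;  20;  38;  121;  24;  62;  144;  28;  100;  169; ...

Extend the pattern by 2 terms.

32, 162

Taking every 3rd term gives 3 separate tracks.
Track A: 4, 8, 12, 16, 20, 24, 28. Linear: a_n = 4·n.
Track B: 4, 10, 14, 24, 38, 62, 100. Each term equals the sum of the previous two.
Track C: 49, 64, 81, 100, 121, 144, 169. The squares 7², 8², 9², ….
Position 22 → track A, term 8 = 32.
Position 23 falls in track B as its term 8, giving 162.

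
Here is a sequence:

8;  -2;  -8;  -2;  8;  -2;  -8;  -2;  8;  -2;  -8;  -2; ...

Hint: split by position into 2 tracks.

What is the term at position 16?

-2

Taking every 2nd term gives 2 separate tracks.
Stream A: 8, -8, 8, -8, 8, -8 (oscillating between 8 and -8).
Stream B: -2, -2, -2, -2, -2, -2 (constant -2).
Term 16 comes from stream B (its 8th entry): -2.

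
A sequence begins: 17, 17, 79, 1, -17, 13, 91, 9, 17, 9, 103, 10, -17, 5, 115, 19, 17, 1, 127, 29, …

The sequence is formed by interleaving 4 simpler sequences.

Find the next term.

-17

Read the sequence 4 terms at a time; column i is its own pattern.
Subsequence A: 17, -17, 17, -17, 17. The oscillation 17·(−1)^(n+1).
Subsequence B: 17, 13, 9, 5, 1. Linear: a_n = 21 − 4·n.
Subsequence C: 79, 91, 103, 115, 127. Linear: a_n = 67 + 12·n.
Subsequence D: 1, 9, 10, 19, 29. Fibonacci-style (each term is the sum of the two before it).
Term 21 comes from subsequence A (its 6th entry): -17.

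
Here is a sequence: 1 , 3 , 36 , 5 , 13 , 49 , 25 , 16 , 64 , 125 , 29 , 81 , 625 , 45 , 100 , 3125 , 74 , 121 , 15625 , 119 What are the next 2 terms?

144, 78125

Split by position mod 3: positions 1, 4, 7, … form one track, and each other residue class forms its own.
Stream A is 1, 5, 25, 125, 625, 3125, 15625, which is successive powers of 5.
Stream B is 3, 13, 16, 29, 45, 74, 119, which is each term equals the sum of the previous two.
Stream C is 36, 49, 64, 81, 100, 121, which is perfect squares starting at 6².
The 21st slot belongs to stream C; its 7th term is 144.
The 22nd slot belongs to stream A; its 8th term is 78125.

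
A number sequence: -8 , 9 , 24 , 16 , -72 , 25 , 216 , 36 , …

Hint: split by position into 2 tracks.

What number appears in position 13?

Taking every 2nd term gives 2 separate tracks.
Track A: -8, 24, -72, 216 — multiplying by -3 each time.
Track B: 9, 16, 25, 36 — the squares 3², 4², 5², ….
Position 13 → track A, term 7 = -5832.

-5832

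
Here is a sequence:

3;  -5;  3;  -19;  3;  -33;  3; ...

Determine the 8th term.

-47

Split by position mod 2 into 2 tracks.
Track A: 3, 3, 3, 3 (constant 3).
Track B: -5, -19, -33 (arithmetic with common difference −14).
The 8th slot belongs to track B; its 4th term is -47.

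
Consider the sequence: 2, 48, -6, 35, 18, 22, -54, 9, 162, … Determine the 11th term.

-486

Taking every 2nd term gives 2 separate tracks.
Track A = 2, -6, 18, -54, 162: geometric, ×-3 each step.
Track B = 48, 35, 22, 9: arithmetic with common difference −13.
Term 11 comes from track A (its 6th entry): -486.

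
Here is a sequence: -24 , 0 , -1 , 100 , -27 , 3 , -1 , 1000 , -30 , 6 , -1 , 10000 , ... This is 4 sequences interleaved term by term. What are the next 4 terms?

Split by position mod 4 into 4 tracks.
Subsequence A is -24, -27, -30, which is arithmetic, step −3.
Subsequence B is 0, 3, 6, which is arithmetic with common difference +3.
Subsequence C is -1, -1, -1, which is the constant sequence -1.
Subsequence D is 100, 1000, 10000, which is powers of 10.
The 13th slot belongs to subsequence A; its 4th term is -33.
Position 14 falls in subsequence B as its term 4, giving 9.
Position 15 falls in subsequence C as its term 4, giving -1.
Position 16 falls in subsequence D as its term 4, giving 100000.

-33, 9, -1, 100000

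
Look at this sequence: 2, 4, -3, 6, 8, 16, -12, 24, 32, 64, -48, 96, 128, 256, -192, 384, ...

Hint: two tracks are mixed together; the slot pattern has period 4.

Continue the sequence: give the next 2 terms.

512, 1024

Reading positions in blocks of 4 reveals the pattern AABB — 2 tracks woven together.
Subsequence A: 2, 4, 8, 16, 32, 64, 128, 256 (powers 2^1, 2^2, 2^3, …).
Subsequence B: -3, 6, -12, 24, -48, 96, -192, 384 (multiplying by -2 each time).
Term 17 comes from subsequence A (its 9th entry): 512.
Position 18 → subsequence A, term 10 = 1024.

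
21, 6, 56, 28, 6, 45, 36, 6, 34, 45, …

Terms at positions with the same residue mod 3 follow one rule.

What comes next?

Taking every 3rd term gives 3 separate tracks.
Stream A = 21, 28, 36, 45: triangular numbers n(n+1)/2 for n = 6, 7, ….
Stream B = 6, 6, 6: the constant sequence 6.
Stream C = 56, 45, 34: subtracting 11 each time.
Position 11 falls in stream B as its term 4, giving 6.

6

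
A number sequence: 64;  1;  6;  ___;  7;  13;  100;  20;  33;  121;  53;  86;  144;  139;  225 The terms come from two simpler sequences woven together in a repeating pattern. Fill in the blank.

Positions follow the repeating pattern ABB; grouping by letter gives 2 tracks.
Subsequence A: 64, ?, 100, 121, 144 — the squares 8², 9², 10², ….
Subsequence B: 1, 6, 7, 13, 20, 33, 53, 86, 139, 225 — Fibonacci-style (each term is the sum of the two before it).
Filling subsequence A at index 2 by its rule yields 81.

81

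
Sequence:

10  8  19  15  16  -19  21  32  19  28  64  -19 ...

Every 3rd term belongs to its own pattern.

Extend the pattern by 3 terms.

36, 128, 19

The terms cycle through 3 interleaved subsequences.
Stream A = 10, 15, 21, 28: triangular numbers n(n+1)/2 for n = 4, 5, ….
Stream B = 8, 16, 32, 64: successive powers of 2.
Stream C = 19, -19, 19, -19: the oscillation 19·(−1)^(n+1).
The 13th slot belongs to stream A; its 5th term is 36.
Term 14 comes from stream B (its 5th entry): 128.
Position 15 → stream C, term 5 = 19.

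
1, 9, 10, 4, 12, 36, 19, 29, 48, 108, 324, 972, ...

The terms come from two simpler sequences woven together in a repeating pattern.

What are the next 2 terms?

The slot pattern repeats as AAABBB (period 6), so there are 2 interleaved tracks.
Stream A: 1, 9, 10, 19, 29, 48 — each term equals the sum of the previous two.
Stream B: 4, 12, 36, 108, 324, 972 — geometric with ratio 3.
Position 13 → stream A, term 7 = 77.
The 14th slot belongs to stream A; its 8th term is 125.

77, 125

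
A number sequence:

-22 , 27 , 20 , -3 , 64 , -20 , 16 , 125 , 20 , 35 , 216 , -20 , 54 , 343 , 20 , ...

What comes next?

73

Read the sequence 3 terms at a time; column i is its own pattern.
Track A = -22, -3, 16, 35, 54: linear: a_n = -41 + 19·n.
Track B = 27, 64, 125, 216, 343: the cubes 3³, 4³, 5³, ….
Track C = 20, -20, 20, -20, 20: the oscillation 20·(−1)^(n+1).
Position 16 falls in track A as its term 6, giving 73.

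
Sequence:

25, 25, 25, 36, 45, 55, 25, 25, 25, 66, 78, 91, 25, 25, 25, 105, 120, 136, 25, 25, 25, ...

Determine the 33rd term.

Reading positions in blocks of 6 reveals the pattern AAABBB — 2 tracks woven together.
Subsequence A = 25, 25, 25, 25, 25, 25, 25, 25, 25, 25, 25, 25: the constant sequence 25.
Subsequence B = 36, 45, 55, 66, 78, 91, 105, 120, 136: the triangular numbers T_8, T_9, ….
Position 33 → subsequence A, term 18 = 25.

25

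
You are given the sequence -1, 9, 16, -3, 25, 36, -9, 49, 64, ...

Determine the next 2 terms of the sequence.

The slot pattern repeats as ABB (period 3), so there are 2 interleaved tracks.
Stream A = -1, -3, -9: multiplying by 3 each time.
Stream B = 9, 16, 25, 36, 49, 64: the squares 3², 4², 5², ….
The 10th slot belongs to stream A; its 4th term is -27.
The 11th slot belongs to stream B; its 7th term is 81.

-27, 81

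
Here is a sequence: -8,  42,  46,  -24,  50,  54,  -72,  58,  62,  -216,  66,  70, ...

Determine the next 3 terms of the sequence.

-648, 74, 78

Positions follow the repeating pattern ABB; grouping by letter gives 2 tracks.
Track A: -8, -24, -72, -216 — geometric with ratio 3.
Track B: 42, 46, 50, 54, 58, 62, 66, 70 — linear: a_n = 38 + 4·n.
The 13th slot belongs to track A; its 5th term is -648.
The 14th slot belongs to track B; its 9th term is 74.
The 15th slot belongs to track B; its 10th term is 78.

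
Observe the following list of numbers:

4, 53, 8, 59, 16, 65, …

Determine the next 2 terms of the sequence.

Taking every 2nd term gives 2 separate tracks.
Track A: 4, 8, 16 — powers of 2.
Track B: 53, 59, 65 — arithmetic, step +6.
The 7th slot belongs to track A; its 4th term is 32.
The 8th slot belongs to track B; its 4th term is 71.

32, 71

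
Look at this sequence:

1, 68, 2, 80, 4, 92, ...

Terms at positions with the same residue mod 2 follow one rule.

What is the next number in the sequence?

Positions 1, 3, 5, … form one subsequence and positions 2, 4, 6, … form another.
Stream A = 1, 2, 4: successive powers of 2.
Stream B = 68, 80, 92: arithmetic, step +12.
The 7th slot belongs to stream A; its 4th term is 8.

8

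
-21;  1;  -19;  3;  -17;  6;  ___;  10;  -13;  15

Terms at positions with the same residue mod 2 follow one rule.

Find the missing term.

-15

Taking every 2nd term gives 2 separate tracks.
Stream A: -21, -19, -17, ?, -13 — arithmetic, step +2.
Stream B: 1, 3, 6, 10, 15 — triangular numbers n(n+1)/2 for n = 1, 2, ….
So the missing entry in stream A is -15.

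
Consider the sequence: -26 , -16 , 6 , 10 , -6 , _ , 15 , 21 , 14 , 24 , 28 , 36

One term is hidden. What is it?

4

Reading positions in blocks of 4 reveals the pattern AABB — 2 tracks woven together.
Track A: -26, -16, -6, ?, 14, 24 (arithmetic, step +10).
Track B: 6, 10, 15, 21, 28, 36 (the triangular numbers T_3, T_4, …).
Filling track A at index 4 by its rule yields 4.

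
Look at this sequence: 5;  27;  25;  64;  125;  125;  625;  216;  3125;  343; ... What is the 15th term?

390625

Taking every 2nd term gives 2 separate tracks.
Stream A: 5, 25, 125, 625, 3125. Powers 5^1, 5^2, 5^3, ….
Stream B: 27, 64, 125, 216, 343. Consecutive cubes n³ from n = 3.
Position 15 → stream A, term 8 = 390625.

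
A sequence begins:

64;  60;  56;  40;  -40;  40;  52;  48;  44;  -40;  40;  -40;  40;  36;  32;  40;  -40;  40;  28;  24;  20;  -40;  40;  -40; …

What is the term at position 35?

40

Positions follow the repeating pattern AAABBB; grouping by letter gives 2 tracks.
Track A = 64, 60, 56, 52, 48, 44, 40, 36, 32, 28, 24, 20: linear: a_n = 68 − 4·n.
Track B = 40, -40, 40, -40, 40, -40, 40, -40, 40, -40, 40, -40: alternating ±40.
Position 35 → track B, term 17 = 40.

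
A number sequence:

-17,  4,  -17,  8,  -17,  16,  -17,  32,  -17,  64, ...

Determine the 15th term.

-17

Split by position mod 2 into 2 tracks.
Subsequence A: -17, -17, -17, -17, -17 (constant -17).
Subsequence B: 4, 8, 16, 32, 64 (powers of 2).
The 15th slot belongs to subsequence A; its 8th term is -17.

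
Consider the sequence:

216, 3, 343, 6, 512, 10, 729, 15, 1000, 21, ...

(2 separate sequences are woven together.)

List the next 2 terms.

1331, 28

The terms cycle through 2 interleaved subsequences.
Subsequence A = 216, 343, 512, 729, 1000: consecutive cubes n³ from n = 6.
Subsequence B = 3, 6, 10, 15, 21: triangular numbers starting at T_2.
Position 11 falls in subsequence A as its term 6, giving 1331.
Term 12 comes from subsequence B (its 6th entry): 28.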